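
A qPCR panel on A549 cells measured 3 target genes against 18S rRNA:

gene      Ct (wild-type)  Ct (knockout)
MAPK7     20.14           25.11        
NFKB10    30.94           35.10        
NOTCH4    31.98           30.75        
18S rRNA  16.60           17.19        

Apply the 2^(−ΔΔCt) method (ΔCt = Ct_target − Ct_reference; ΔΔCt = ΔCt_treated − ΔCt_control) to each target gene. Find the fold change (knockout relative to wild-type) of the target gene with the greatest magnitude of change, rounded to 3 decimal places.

MAPK7: ΔΔCt = (25.11−17.19) − (20.14−16.60) = 7.92 − 3.54 = 4.38; fold change = 2^-4.38 = 0.048
NFKB10: ΔΔCt = (35.10−17.19) − (30.94−16.60) = 17.91 − 14.34 = 3.57; fold change = 2^-3.57 = 0.084
NOTCH4: ΔΔCt = (30.75−17.19) − (31.98−16.60) = 13.56 − 15.38 = -1.82; fold change = 2^1.82 = 3.531
MAPK7 has the largest |ΔΔCt| = 4.38.

0.048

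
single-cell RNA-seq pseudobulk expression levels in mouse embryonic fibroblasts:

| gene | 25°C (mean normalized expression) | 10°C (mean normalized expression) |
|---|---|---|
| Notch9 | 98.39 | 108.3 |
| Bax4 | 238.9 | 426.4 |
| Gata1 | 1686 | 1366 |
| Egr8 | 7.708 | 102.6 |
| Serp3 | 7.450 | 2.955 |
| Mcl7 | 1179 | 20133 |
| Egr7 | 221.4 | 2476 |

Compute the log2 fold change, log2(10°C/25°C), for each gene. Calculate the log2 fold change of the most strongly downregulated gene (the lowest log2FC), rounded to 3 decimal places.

log2(108.3/98.39) = 0.138  (Notch9)
log2(426.4/238.9) = 0.836  (Bax4)
log2(1366/1686) = -0.304  (Gata1)
log2(102.6/7.708) = 3.735  (Egr8)
log2(2.955/7.450) = -1.334  (Serp3)
log2(20133/1179) = 4.094  (Mcl7)
log2(2476/221.4) = 3.483  (Egr7)
Serp3 is most strongly downregulated.

-1.334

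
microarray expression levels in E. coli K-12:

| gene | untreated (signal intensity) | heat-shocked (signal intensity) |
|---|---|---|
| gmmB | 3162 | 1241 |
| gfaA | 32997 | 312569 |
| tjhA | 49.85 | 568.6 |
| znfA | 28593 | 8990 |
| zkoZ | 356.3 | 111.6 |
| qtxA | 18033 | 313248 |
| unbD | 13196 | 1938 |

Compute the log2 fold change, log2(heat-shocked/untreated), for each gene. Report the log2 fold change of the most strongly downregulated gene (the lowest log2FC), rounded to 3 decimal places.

-2.767

log2(1241/3162) = -1.349  (gmmB)
log2(312569/32997) = 3.244  (gfaA)
log2(568.6/49.85) = 3.512  (tjhA)
log2(8990/28593) = -1.669  (znfA)
log2(111.6/356.3) = -1.675  (zkoZ)
log2(313248/18033) = 4.119  (qtxA)
log2(1938/13196) = -2.767  (unbD)
unbD is most strongly downregulated.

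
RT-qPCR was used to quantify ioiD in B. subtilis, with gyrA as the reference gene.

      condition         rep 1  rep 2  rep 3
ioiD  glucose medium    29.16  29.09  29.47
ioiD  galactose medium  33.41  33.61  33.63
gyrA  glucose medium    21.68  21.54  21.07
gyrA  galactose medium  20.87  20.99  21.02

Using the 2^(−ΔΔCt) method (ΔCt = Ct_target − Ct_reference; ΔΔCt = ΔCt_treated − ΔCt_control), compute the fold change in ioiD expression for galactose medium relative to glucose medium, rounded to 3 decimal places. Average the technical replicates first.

0.036

Mean Ct: ioiD glucose medium 29.240; ioiD galactose medium 33.550; gyrA glucose medium 21.430; gyrA galactose medium 20.960
ΔCt(glucose medium) = 29.240 − 21.430 = 7.810
ΔCt(galactose medium) = 33.550 − 20.960 = 12.590
ΔΔCt = 12.590 − 7.810 = 4.780
Fold change = 2^(−4.780) = 0.0364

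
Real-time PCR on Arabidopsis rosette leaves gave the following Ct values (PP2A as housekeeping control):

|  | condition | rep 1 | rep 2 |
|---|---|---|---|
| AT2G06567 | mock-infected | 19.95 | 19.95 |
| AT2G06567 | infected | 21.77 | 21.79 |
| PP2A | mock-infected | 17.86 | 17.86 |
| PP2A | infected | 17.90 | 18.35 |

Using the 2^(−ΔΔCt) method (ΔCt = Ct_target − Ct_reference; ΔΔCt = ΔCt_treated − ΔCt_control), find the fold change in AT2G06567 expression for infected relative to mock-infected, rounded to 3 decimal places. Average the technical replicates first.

Mean Ct: AT2G06567 mock-infected 19.950; AT2G06567 infected 21.780; PP2A mock-infected 17.860; PP2A infected 18.125
ΔCt(mock-infected) = 19.950 − 17.860 = 2.090
ΔCt(infected) = 21.780 − 18.125 = 3.655
ΔΔCt = 3.655 − 2.090 = 1.565
Fold change = 2^(−1.565) = 0.3380

0.338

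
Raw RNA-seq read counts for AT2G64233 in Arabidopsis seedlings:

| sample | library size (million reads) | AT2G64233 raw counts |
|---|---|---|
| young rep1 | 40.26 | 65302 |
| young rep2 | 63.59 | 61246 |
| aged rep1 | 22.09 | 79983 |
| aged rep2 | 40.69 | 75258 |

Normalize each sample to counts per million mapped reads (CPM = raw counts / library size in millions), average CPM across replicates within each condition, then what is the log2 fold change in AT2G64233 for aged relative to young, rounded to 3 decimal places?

CPM(young rep1) = 65302 / 40.26 = 1622.0070
CPM(young rep2) = 61246 / 63.59 = 963.1389
CPM(aged rep1) = 79983 / 22.09 = 3620.7786
CPM(aged rep2) = 75258 / 40.69 = 1849.5453
mean CPM(young) = 1292.5729; mean CPM(aged) = 2735.1620
Fold change = 2735.1620 / 1292.5729 = 2.11606
log2(2.11606) = 1.0814

1.081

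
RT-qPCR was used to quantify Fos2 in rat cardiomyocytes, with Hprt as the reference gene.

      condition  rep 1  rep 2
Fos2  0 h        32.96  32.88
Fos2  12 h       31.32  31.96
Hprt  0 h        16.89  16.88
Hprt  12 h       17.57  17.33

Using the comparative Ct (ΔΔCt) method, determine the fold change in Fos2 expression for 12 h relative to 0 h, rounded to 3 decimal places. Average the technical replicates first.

Mean Ct: Fos2 0 h 32.920; Fos2 12 h 31.640; Hprt 0 h 16.885; Hprt 12 h 17.450
ΔCt(0 h) = 32.920 − 16.885 = 16.035
ΔCt(12 h) = 31.640 − 17.450 = 14.190
ΔΔCt = 14.190 − 16.035 = -1.845
Fold change = 2^(−(-1.845)) = 2^1.845 = 3.5925

3.593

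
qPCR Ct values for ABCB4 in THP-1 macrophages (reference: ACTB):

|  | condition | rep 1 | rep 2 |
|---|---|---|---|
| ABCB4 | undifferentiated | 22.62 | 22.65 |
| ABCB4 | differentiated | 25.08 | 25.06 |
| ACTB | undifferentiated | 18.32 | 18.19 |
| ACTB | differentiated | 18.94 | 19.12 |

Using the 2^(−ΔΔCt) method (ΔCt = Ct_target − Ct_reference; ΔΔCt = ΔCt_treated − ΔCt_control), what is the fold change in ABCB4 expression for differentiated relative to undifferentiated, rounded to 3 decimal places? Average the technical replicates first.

0.316

Mean Ct: ABCB4 undifferentiated 22.635; ABCB4 differentiated 25.070; ACTB undifferentiated 18.255; ACTB differentiated 19.030
ΔCt(undifferentiated) = 22.635 − 18.255 = 4.380
ΔCt(differentiated) = 25.070 − 19.030 = 6.040
ΔΔCt = 6.040 − 4.380 = 1.660
Fold change = 2^(−1.660) = 0.3164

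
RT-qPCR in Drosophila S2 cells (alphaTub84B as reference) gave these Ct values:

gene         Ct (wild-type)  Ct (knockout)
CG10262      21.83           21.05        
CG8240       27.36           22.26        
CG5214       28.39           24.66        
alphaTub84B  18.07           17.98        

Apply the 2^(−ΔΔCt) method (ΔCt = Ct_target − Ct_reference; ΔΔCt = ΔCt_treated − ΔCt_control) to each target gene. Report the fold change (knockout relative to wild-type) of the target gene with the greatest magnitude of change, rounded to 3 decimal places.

32.223

CG10262: ΔΔCt = (21.05−17.98) − (21.83−18.07) = 3.07 − 3.76 = -0.69; fold change = 2^0.69 = 1.613
CG8240: ΔΔCt = (22.26−17.98) − (27.36−18.07) = 4.28 − 9.29 = -5.01; fold change = 2^5.01 = 32.223
CG5214: ΔΔCt = (24.66−17.98) − (28.39−18.07) = 6.68 − 10.32 = -3.64; fold change = 2^3.64 = 12.467
CG8240 has the largest |ΔΔCt| = 5.01.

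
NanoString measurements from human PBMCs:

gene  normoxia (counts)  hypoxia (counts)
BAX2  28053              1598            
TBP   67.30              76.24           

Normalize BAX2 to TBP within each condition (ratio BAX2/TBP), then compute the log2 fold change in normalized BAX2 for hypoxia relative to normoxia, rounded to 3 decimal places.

BAX2/TBP (normoxia) = 28053 / 67.30 = 416.84
BAX2/TBP (hypoxia) = 1598 / 76.24 = 20.96
Fold change = 20.96 / 416.84 = 0.0503
log2(0.0503) = -4.3138

-4.314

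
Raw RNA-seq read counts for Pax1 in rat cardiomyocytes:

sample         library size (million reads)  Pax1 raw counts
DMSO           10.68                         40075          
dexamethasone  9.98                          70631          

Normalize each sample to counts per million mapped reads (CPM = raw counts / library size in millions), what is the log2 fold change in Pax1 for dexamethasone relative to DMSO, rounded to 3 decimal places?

CPM(DMSO) = 40075 / 10.68 = 3752.3408
CPM(dexamethasone) = 70631 / 9.98 = 7077.2545
Fold change = 7077.2545 / 3752.3408 = 1.88609
log2(1.88609) = 0.9154

0.915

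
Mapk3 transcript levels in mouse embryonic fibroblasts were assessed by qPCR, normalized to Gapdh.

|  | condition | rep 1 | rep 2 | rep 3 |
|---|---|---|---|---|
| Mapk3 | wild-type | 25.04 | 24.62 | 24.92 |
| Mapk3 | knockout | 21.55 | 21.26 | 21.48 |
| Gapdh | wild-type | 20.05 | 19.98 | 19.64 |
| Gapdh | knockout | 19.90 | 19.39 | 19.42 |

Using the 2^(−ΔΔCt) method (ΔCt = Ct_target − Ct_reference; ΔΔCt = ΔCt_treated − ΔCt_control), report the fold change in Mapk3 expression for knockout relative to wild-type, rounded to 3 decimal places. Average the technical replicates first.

8.634

Mean Ct: Mapk3 wild-type 24.860; Mapk3 knockout 21.430; Gapdh wild-type 19.890; Gapdh knockout 19.570
ΔCt(wild-type) = 24.860 − 19.890 = 4.970
ΔCt(knockout) = 21.430 − 19.570 = 1.860
ΔΔCt = 1.860 − 4.970 = -3.110
Fold change = 2^(−(-3.110)) = 2^3.110 = 8.6338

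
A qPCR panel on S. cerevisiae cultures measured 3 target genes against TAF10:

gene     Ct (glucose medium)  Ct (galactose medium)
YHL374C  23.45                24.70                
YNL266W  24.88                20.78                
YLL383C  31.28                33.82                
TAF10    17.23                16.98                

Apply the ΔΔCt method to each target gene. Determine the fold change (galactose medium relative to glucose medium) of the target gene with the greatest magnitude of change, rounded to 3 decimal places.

YHL374C: ΔΔCt = (24.70−16.98) − (23.45−17.23) = 7.72 − 6.22 = 1.50; fold change = 2^-1.50 = 0.354
YNL266W: ΔΔCt = (20.78−16.98) − (24.88−17.23) = 3.80 − 7.65 = -3.85; fold change = 2^3.85 = 14.420
YLL383C: ΔΔCt = (33.82−16.98) − (31.28−17.23) = 16.84 − 14.05 = 2.79; fold change = 2^-2.79 = 0.145
YNL266W has the largest |ΔΔCt| = 3.85.

14.420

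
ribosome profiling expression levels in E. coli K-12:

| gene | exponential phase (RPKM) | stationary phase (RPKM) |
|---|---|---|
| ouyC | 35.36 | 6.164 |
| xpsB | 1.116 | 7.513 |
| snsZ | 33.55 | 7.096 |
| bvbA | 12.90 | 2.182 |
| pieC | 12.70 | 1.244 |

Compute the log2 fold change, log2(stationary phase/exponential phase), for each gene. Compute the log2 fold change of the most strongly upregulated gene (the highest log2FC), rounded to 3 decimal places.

2.751

log2(6.164/35.36) = -2.520  (ouyC)
log2(7.513/1.116) = 2.751  (xpsB)
log2(7.096/33.55) = -2.241  (snsZ)
log2(2.182/12.90) = -2.564  (bvbA)
log2(1.244/12.70) = -3.352  (pieC)
xpsB is most strongly upregulated.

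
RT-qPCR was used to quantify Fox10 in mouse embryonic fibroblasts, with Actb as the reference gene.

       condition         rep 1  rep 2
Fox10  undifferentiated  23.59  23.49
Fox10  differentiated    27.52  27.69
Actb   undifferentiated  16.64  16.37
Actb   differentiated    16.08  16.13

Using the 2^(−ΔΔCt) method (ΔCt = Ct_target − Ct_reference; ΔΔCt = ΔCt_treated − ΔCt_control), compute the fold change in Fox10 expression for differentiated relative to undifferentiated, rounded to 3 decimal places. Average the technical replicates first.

0.045

Mean Ct: Fox10 undifferentiated 23.540; Fox10 differentiated 27.605; Actb undifferentiated 16.505; Actb differentiated 16.105
ΔCt(undifferentiated) = 23.540 − 16.505 = 7.035
ΔCt(differentiated) = 27.605 − 16.105 = 11.500
ΔΔCt = 11.500 − 7.035 = 4.465
Fold change = 2^(−4.465) = 0.0453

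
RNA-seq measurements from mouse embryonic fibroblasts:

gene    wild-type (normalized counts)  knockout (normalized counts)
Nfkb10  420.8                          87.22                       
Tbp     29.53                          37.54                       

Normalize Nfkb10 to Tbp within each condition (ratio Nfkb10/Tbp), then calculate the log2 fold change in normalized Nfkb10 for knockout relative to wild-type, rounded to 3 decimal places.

Nfkb10/Tbp (wild-type) = 420.8 / 29.53 = 14.25
Nfkb10/Tbp (knockout) = 87.22 / 37.54 = 2.3234
Fold change = 2.3234 / 14.25 = 0.1630
log2(0.1630) = -2.6167

-2.617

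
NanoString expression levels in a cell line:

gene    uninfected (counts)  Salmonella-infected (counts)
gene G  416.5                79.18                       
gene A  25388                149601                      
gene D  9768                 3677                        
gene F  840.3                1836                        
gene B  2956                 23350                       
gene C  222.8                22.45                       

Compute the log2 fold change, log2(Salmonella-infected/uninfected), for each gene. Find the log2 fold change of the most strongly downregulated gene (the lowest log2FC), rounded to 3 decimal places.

log2(79.18/416.5) = -2.395  (gene G)
log2(149601/25388) = 2.559  (gene A)
log2(3677/9768) = -1.410  (gene D)
log2(1836/840.3) = 1.128  (gene F)
log2(23350/2956) = 2.982  (gene B)
log2(22.45/222.8) = -3.311  (gene C)
gene C is most strongly downregulated.

-3.311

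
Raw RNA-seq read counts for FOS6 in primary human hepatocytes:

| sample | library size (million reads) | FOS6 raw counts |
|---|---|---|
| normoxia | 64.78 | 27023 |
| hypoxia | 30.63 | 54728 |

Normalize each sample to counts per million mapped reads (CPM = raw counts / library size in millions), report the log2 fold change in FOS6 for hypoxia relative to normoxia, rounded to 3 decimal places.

2.099

CPM(normoxia) = 27023 / 64.78 = 417.1504
CPM(hypoxia) = 54728 / 30.63 = 1786.7450
Fold change = 1786.7450 / 417.1504 = 4.28322
log2(4.28322) = 2.0987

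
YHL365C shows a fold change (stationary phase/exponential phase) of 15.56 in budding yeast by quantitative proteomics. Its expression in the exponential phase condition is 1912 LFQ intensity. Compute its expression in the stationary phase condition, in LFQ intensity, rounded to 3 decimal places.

stationary phase expression = 1912 × 15.56 = 29750.720

29750.720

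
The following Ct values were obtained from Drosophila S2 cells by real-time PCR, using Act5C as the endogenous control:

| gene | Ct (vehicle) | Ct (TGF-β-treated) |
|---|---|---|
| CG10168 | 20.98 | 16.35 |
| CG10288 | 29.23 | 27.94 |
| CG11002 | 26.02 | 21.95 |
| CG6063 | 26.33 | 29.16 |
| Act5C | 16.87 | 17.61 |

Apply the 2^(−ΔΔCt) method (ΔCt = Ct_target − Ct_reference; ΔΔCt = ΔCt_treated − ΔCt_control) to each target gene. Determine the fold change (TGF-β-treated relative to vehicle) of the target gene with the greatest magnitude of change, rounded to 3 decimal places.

CG10168: ΔΔCt = (16.35−17.61) − (20.98−16.87) = -1.26 − 4.11 = -5.37; fold change = 2^5.37 = 41.355
CG10288: ΔΔCt = (27.94−17.61) − (29.23−16.87) = 10.33 − 12.36 = -2.03; fold change = 2^2.03 = 4.084
CG11002: ΔΔCt = (21.95−17.61) − (26.02−16.87) = 4.34 − 9.15 = -4.81; fold change = 2^4.81 = 28.051
CG6063: ΔΔCt = (29.16−17.61) − (26.33−16.87) = 11.55 − 9.46 = 2.09; fold change = 2^-2.09 = 0.235
CG10168 has the largest |ΔΔCt| = 5.37.

41.355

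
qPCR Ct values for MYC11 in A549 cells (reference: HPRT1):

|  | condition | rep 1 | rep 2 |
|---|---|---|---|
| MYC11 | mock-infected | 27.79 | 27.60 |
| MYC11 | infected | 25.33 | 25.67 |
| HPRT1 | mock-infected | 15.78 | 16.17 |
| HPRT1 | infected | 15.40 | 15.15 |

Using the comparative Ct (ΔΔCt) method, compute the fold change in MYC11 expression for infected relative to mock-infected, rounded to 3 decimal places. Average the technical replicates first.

Mean Ct: MYC11 mock-infected 27.695; MYC11 infected 25.500; HPRT1 mock-infected 15.975; HPRT1 infected 15.275
ΔCt(mock-infected) = 27.695 − 15.975 = 11.720
ΔCt(infected) = 25.500 − 15.275 = 10.225
ΔΔCt = 10.225 − 11.720 = -1.495
Fold change = 2^(−(-1.495)) = 2^1.495 = 2.8186

2.819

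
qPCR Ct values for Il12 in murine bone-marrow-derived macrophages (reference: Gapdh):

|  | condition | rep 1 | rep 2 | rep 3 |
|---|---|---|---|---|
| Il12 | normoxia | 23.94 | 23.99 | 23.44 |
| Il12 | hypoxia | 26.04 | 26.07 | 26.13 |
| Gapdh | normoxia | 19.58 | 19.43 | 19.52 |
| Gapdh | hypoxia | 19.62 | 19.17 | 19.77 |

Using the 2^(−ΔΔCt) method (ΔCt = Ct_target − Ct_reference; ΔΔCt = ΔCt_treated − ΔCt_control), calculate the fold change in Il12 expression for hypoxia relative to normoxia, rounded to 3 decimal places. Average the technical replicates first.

0.206

Mean Ct: Il12 normoxia 23.790; Il12 hypoxia 26.080; Gapdh normoxia 19.510; Gapdh hypoxia 19.520
ΔCt(normoxia) = 23.790 − 19.510 = 4.280
ΔCt(hypoxia) = 26.080 − 19.520 = 6.560
ΔΔCt = 6.560 − 4.280 = 2.280
Fold change = 2^(−2.280) = 0.2059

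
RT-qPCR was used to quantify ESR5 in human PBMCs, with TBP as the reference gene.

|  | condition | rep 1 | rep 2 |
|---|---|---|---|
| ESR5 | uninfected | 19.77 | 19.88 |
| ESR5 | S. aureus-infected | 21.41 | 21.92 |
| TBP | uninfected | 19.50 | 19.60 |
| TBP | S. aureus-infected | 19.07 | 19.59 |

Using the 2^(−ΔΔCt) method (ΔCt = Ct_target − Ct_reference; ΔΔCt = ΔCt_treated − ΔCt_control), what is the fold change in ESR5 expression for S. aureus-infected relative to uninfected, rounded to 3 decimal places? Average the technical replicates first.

Mean Ct: ESR5 uninfected 19.825; ESR5 S. aureus-infected 21.665; TBP uninfected 19.550; TBP S. aureus-infected 19.330
ΔCt(uninfected) = 19.825 − 19.550 = 0.275
ΔCt(S. aureus-infected) = 21.665 − 19.330 = 2.335
ΔΔCt = 2.335 − 0.275 = 2.060
Fold change = 2^(−2.060) = 0.2398

0.240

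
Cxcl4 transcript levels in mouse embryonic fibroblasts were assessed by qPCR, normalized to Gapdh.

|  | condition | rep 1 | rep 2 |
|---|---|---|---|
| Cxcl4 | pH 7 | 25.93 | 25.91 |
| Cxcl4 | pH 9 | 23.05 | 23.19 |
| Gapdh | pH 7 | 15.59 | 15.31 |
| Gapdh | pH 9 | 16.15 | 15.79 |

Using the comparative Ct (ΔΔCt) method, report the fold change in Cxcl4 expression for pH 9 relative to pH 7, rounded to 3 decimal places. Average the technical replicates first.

Mean Ct: Cxcl4 pH 7 25.920; Cxcl4 pH 9 23.120; Gapdh pH 7 15.450; Gapdh pH 9 15.970
ΔCt(pH 7) = 25.920 − 15.450 = 10.470
ΔCt(pH 9) = 23.120 − 15.970 = 7.150
ΔΔCt = 7.150 − 10.470 = -3.320
Fold change = 2^(−(-3.320)) = 2^3.320 = 9.9866

9.987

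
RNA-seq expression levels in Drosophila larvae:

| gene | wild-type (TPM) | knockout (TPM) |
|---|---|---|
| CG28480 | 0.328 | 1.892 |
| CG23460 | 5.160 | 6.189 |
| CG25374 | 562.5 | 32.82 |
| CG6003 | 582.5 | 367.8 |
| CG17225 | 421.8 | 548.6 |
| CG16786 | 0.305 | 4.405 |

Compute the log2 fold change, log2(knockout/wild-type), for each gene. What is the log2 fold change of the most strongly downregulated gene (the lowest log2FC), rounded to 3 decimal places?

log2(1.892/0.328) = 2.528  (CG28480)
log2(6.189/5.160) = 0.262  (CG23460)
log2(32.82/562.5) = -4.099  (CG25374)
log2(367.8/582.5) = -0.663  (CG6003)
log2(548.6/421.8) = 0.379  (CG17225)
log2(4.405/0.305) = 3.852  (CG16786)
CG25374 is most strongly downregulated.

-4.099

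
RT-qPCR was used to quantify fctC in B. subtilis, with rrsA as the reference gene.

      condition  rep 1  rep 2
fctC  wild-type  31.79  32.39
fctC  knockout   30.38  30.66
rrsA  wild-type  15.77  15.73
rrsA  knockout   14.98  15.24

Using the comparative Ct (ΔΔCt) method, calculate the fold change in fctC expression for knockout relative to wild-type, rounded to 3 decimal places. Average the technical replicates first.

1.905

Mean Ct: fctC wild-type 32.090; fctC knockout 30.520; rrsA wild-type 15.750; rrsA knockout 15.110
ΔCt(wild-type) = 32.090 − 15.750 = 16.340
ΔCt(knockout) = 30.520 − 15.110 = 15.410
ΔΔCt = 15.410 − 16.340 = -0.930
Fold change = 2^(−(-0.930)) = 2^0.930 = 1.9053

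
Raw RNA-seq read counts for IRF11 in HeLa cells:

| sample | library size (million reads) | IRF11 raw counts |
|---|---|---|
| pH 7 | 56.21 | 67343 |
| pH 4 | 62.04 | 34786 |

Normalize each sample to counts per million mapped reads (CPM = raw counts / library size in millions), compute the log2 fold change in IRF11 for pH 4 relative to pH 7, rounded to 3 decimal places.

-1.095

CPM(pH 7) = 67343 / 56.21 = 1198.0608
CPM(pH 4) = 34786 / 62.04 = 560.7028
Fold change = 560.7028 / 1198.0608 = 0.46801
log2(0.46801) = -1.0954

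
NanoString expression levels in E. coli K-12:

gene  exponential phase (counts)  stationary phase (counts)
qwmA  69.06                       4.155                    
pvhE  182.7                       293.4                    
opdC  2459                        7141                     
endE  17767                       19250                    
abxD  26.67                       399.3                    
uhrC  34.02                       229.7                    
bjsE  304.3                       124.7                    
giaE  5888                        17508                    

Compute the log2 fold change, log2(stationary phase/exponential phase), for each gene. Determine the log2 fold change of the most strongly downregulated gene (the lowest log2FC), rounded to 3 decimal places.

log2(4.155/69.06) = -4.055  (qwmA)
log2(293.4/182.7) = 0.683  (pvhE)
log2(7141/2459) = 1.538  (opdC)
log2(19250/17767) = 0.116  (endE)
log2(399.3/26.67) = 3.904  (abxD)
log2(229.7/34.02) = 2.755  (uhrC)
log2(124.7/304.3) = -1.287  (bjsE)
log2(17508/5888) = 1.572  (giaE)
qwmA is most strongly downregulated.

-4.055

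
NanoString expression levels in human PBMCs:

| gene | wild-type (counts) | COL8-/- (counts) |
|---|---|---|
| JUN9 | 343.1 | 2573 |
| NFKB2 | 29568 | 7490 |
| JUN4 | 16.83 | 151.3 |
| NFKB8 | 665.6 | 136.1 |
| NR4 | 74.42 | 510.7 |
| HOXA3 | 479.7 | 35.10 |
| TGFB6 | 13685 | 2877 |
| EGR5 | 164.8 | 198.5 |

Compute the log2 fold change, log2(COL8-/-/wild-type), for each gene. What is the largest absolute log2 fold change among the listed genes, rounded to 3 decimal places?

log2(2573/343.1) = 2.907  (JUN9)
log2(7490/29568) = -1.981  (NFKB2)
log2(151.3/16.83) = 3.168  (JUN4)
log2(136.1/665.6) = -2.290  (NFKB8)
log2(510.7/74.42) = 2.779  (NR4)
log2(35.10/479.7) = -3.773  (HOXA3)
log2(2877/13685) = -2.250  (TGFB6)
log2(198.5/164.8) = 0.268  (EGR5)
The largest magnitude belongs to HOXA3.

3.773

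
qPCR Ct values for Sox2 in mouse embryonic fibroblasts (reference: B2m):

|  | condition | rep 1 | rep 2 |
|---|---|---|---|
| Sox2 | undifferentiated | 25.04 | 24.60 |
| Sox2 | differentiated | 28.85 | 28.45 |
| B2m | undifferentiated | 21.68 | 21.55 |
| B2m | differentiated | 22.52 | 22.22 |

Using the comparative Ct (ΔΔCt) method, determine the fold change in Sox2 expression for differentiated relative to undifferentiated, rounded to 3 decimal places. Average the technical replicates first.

0.119

Mean Ct: Sox2 undifferentiated 24.820; Sox2 differentiated 28.650; B2m undifferentiated 21.615; B2m differentiated 22.370
ΔCt(undifferentiated) = 24.820 − 21.615 = 3.205
ΔCt(differentiated) = 28.650 − 22.370 = 6.280
ΔΔCt = 6.280 − 3.205 = 3.075
Fold change = 2^(−3.075) = 0.1187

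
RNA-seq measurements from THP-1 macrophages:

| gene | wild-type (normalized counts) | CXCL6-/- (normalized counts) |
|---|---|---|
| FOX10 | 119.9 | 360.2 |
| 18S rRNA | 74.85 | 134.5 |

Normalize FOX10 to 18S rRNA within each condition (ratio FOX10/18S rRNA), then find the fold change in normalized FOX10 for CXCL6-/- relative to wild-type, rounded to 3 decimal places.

1.672

FOX10/18S rRNA (wild-type) = 119.9 / 74.85 = 1.6019
FOX10/18S rRNA (CXCL6-/-) = 360.2 / 134.5 = 2.6781
Fold change = 2.6781 / 1.6019 = 1.6718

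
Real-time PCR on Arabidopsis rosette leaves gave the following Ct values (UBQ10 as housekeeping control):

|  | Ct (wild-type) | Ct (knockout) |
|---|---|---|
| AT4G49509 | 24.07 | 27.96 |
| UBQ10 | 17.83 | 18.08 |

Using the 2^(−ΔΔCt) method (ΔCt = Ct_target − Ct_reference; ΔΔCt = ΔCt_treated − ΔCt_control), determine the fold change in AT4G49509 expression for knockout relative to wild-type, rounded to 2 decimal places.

ΔCt(wild-type) = 24.070 − 17.830 = 6.240
ΔCt(knockout) = 27.960 − 18.080 = 9.880
ΔΔCt = 9.880 − 6.240 = 3.640
Fold change = 2^(−3.640) = 0.080

0.08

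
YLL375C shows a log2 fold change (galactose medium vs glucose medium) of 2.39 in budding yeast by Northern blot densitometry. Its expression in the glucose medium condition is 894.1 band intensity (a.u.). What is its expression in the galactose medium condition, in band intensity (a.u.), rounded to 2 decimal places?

Fold change = 2^(2.39) = 5.2416
galactose medium expression = 894.1 × 5.2416 = 4686.49

4686.49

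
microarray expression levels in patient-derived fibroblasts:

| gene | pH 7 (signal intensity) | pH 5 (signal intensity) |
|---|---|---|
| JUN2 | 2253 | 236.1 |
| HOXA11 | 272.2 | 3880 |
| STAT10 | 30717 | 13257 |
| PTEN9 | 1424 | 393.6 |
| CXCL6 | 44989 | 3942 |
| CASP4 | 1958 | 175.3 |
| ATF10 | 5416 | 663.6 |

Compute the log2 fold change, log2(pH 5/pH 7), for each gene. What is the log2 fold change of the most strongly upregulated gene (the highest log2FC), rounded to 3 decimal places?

log2(236.1/2253) = -3.254  (JUN2)
log2(3880/272.2) = 3.833  (HOXA11)
log2(13257/30717) = -1.212  (STAT10)
log2(393.6/1424) = -1.855  (PTEN9)
log2(3942/44989) = -3.513  (CXCL6)
log2(175.3/1958) = -3.481  (CASP4)
log2(663.6/5416) = -3.029  (ATF10)
HOXA11 is most strongly upregulated.

3.833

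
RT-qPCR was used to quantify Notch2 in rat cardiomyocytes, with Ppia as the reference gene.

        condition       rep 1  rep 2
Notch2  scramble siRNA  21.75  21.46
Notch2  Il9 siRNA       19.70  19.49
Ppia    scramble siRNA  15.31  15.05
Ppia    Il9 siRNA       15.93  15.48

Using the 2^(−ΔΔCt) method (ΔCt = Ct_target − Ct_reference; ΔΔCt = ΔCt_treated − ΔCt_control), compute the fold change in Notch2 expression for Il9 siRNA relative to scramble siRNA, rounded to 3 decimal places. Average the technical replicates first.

Mean Ct: Notch2 scramble siRNA 21.605; Notch2 Il9 siRNA 19.595; Ppia scramble siRNA 15.180; Ppia Il9 siRNA 15.705
ΔCt(scramble siRNA) = 21.605 − 15.180 = 6.425
ΔCt(Il9 siRNA) = 19.595 − 15.705 = 3.890
ΔΔCt = 3.890 − 6.425 = -2.535
Fold change = 2^(−(-2.535)) = 2^2.535 = 5.7958

5.796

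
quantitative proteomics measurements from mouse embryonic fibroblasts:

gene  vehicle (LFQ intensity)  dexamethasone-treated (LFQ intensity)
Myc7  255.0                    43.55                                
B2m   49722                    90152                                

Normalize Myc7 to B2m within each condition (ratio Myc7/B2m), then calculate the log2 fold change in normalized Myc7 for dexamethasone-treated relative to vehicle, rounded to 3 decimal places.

-3.408

Myc7/B2m (vehicle) = 255.0 / 49722 = 0.0051285
Myc7/B2m (dexamethasone-treated) = 43.55 / 90152 = 0.00048307
Fold change = 0.00048307 / 0.0051285 = 0.0942
log2(0.0942) = -3.4082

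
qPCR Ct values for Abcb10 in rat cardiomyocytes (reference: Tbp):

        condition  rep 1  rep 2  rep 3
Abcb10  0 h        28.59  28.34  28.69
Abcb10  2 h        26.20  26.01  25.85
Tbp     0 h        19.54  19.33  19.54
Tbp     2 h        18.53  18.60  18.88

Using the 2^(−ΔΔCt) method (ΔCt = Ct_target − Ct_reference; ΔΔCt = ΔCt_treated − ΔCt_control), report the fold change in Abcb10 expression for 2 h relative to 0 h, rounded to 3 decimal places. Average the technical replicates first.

Mean Ct: Abcb10 0 h 28.540; Abcb10 2 h 26.020; Tbp 0 h 19.470; Tbp 2 h 18.670
ΔCt(0 h) = 28.540 − 19.470 = 9.070
ΔCt(2 h) = 26.020 − 18.670 = 7.350
ΔΔCt = 7.350 − 9.070 = -1.720
Fold change = 2^(−(-1.720)) = 2^1.720 = 3.2944

3.294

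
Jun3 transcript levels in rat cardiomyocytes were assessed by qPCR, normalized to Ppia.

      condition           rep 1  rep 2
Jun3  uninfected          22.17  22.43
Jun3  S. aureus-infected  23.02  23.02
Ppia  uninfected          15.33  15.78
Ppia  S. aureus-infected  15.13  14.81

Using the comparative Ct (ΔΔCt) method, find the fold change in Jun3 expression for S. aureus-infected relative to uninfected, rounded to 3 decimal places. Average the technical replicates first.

0.405

Mean Ct: Jun3 uninfected 22.300; Jun3 S. aureus-infected 23.020; Ppia uninfected 15.555; Ppia S. aureus-infected 14.970
ΔCt(uninfected) = 22.300 − 15.555 = 6.745
ΔCt(S. aureus-infected) = 23.020 − 14.970 = 8.050
ΔΔCt = 8.050 − 6.745 = 1.305
Fold change = 2^(−1.305) = 0.4047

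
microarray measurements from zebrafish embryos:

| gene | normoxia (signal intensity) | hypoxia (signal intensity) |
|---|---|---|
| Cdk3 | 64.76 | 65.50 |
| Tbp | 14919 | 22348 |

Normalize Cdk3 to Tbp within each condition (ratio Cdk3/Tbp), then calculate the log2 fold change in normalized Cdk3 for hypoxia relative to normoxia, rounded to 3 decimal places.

-0.567

Cdk3/Tbp (normoxia) = 64.76 / 14919 = 0.0043408
Cdk3/Tbp (hypoxia) = 65.50 / 22348 = 0.0029309
Fold change = 0.0029309 / 0.0043408 = 0.6752
log2(0.6752) = -0.5666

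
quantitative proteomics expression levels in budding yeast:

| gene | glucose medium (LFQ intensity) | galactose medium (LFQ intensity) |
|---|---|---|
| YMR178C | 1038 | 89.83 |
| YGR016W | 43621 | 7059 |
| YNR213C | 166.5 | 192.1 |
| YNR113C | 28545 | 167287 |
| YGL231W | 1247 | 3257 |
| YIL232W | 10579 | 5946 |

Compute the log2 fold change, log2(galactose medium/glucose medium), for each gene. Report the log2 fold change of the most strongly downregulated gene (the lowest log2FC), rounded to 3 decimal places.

log2(89.83/1038) = -3.530  (YMR178C)
log2(7059/43621) = -2.627  (YGR016W)
log2(192.1/166.5) = 0.206  (YNR213C)
log2(167287/28545) = 2.551  (YNR113C)
log2(3257/1247) = 1.385  (YGL231W)
log2(5946/10579) = -0.831  (YIL232W)
YMR178C is most strongly downregulated.

-3.530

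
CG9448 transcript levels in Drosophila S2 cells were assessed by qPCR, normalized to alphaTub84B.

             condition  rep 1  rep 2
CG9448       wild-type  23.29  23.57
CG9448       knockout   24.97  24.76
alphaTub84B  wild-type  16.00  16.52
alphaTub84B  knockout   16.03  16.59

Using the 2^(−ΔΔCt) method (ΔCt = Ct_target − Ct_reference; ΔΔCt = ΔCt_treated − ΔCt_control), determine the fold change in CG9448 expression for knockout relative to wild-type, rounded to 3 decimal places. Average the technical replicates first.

0.383

Mean Ct: CG9448 wild-type 23.430; CG9448 knockout 24.865; alphaTub84B wild-type 16.260; alphaTub84B knockout 16.310
ΔCt(wild-type) = 23.430 − 16.260 = 7.170
ΔCt(knockout) = 24.865 − 16.310 = 8.555
ΔΔCt = 8.555 − 7.170 = 1.385
Fold change = 2^(−1.385) = 0.3829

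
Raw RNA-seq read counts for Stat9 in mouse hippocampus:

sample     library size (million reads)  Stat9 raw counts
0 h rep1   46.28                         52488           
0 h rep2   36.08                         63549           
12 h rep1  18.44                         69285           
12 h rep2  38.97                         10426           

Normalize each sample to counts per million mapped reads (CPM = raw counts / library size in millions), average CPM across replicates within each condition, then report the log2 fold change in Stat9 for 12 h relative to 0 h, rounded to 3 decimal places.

0.475

CPM(0 h rep1) = 52488 / 46.28 = 1134.1400
CPM(0 h rep2) = 63549 / 36.08 = 1761.3359
CPM(12 h rep1) = 69285 / 18.44 = 3757.3210
CPM(12 h rep2) = 10426 / 38.97 = 267.5391
mean CPM(0 h) = 1447.7380; mean CPM(12 h) = 2012.4301
Fold change = 2012.4301 / 1447.7380 = 1.39005
log2(1.39005) = 0.4751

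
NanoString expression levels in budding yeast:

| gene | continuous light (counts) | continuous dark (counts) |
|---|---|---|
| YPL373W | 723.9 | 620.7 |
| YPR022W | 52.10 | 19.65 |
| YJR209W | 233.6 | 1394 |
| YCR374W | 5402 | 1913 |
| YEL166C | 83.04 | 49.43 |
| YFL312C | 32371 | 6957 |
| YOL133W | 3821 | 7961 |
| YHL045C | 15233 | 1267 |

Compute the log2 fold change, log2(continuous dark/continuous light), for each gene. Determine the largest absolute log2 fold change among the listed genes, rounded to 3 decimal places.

3.588

log2(620.7/723.9) = -0.222  (YPL373W)
log2(19.65/52.10) = -1.407  (YPR022W)
log2(1394/233.6) = 2.577  (YJR209W)
log2(1913/5402) = -1.498  (YCR374W)
log2(49.43/83.04) = -0.748  (YEL166C)
log2(6957/32371) = -2.218  (YFL312C)
log2(7961/3821) = 1.059  (YOL133W)
log2(1267/15233) = -3.588  (YHL045C)
The largest magnitude belongs to YHL045C.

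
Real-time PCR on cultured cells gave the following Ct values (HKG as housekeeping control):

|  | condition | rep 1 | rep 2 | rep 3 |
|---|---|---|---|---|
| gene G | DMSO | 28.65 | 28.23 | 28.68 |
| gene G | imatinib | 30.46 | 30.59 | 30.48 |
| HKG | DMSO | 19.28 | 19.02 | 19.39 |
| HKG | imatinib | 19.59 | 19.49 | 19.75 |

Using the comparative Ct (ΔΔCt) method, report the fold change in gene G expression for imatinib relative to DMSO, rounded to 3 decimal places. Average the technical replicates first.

Mean Ct: gene G DMSO 28.520; gene G imatinib 30.510; HKG DMSO 19.230; HKG imatinib 19.610
ΔCt(DMSO) = 28.520 − 19.230 = 9.290
ΔCt(imatinib) = 30.510 − 19.610 = 10.900
ΔΔCt = 10.900 − 9.290 = 1.610
Fold change = 2^(−1.610) = 0.3276

0.328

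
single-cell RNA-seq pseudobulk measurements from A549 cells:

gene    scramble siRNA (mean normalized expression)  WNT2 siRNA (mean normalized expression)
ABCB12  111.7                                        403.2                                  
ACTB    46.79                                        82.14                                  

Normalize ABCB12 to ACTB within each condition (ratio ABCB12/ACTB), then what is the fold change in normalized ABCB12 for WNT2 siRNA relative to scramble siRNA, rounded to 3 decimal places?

ABCB12/ACTB (scramble siRNA) = 111.7 / 46.79 = 2.3873
ABCB12/ACTB (WNT2 siRNA) = 403.2 / 82.14 = 4.9087
Fold change = 4.9087 / 2.3873 = 2.0562

2.056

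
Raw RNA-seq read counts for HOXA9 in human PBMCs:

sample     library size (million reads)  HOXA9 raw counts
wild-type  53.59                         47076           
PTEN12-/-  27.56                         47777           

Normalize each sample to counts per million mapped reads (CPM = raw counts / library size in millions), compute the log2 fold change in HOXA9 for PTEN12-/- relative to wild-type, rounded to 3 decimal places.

0.981

CPM(wild-type) = 47076 / 53.59 = 878.4475
CPM(PTEN12-/-) = 47777 / 27.56 = 1733.5631
Fold change = 1733.5631 / 878.4475 = 1.97344
log2(1.97344) = 0.9807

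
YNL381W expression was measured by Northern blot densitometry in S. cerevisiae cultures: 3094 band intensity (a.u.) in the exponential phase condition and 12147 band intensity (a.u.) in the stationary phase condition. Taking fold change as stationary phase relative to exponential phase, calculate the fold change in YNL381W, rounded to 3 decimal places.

3.926

Fold change = 12147 / 3094 = 3.9260
YNL381W is upregulated.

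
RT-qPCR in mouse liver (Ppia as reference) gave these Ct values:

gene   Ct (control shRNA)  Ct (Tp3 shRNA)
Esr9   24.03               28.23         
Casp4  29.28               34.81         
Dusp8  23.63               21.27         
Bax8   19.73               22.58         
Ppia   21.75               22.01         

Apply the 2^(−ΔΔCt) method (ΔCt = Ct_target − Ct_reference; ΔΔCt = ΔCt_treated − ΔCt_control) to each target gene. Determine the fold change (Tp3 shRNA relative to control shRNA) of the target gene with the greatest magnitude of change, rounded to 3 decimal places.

Esr9: ΔΔCt = (28.23−22.01) − (24.03−21.75) = 6.22 − 2.28 = 3.94; fold change = 2^-3.94 = 0.065
Casp4: ΔΔCt = (34.81−22.01) − (29.28−21.75) = 12.80 − 7.53 = 5.27; fold change = 2^-5.27 = 0.026
Dusp8: ΔΔCt = (21.27−22.01) − (23.63−21.75) = -0.74 − 1.88 = -2.62; fold change = 2^2.62 = 6.148
Bax8: ΔΔCt = (22.58−22.01) − (19.73−21.75) = 0.57 − (-2.02) = 2.59; fold change = 2^-2.59 = 0.166
Casp4 has the largest |ΔΔCt| = 5.27.

0.026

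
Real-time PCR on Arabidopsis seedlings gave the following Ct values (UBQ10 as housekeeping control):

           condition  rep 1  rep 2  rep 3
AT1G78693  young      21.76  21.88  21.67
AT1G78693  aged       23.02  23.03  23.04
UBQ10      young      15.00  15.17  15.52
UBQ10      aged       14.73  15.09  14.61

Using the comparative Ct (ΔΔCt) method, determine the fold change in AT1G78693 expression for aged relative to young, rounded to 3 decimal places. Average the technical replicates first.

0.312

Mean Ct: AT1G78693 young 21.770; AT1G78693 aged 23.030; UBQ10 young 15.230; UBQ10 aged 14.810
ΔCt(young) = 21.770 − 15.230 = 6.540
ΔCt(aged) = 23.030 − 14.810 = 8.220
ΔΔCt = 8.220 − 6.540 = 1.680
Fold change = 2^(−1.680) = 0.3121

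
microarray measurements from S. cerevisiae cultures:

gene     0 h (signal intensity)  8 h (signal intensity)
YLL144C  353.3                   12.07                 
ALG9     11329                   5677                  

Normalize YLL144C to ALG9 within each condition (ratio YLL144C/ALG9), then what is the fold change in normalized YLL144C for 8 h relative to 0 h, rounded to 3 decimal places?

0.068

YLL144C/ALG9 (0 h) = 353.3 / 11329 = 0.031185
YLL144C/ALG9 (8 h) = 12.07 / 5677 = 0.0021261
Fold change = 0.0021261 / 0.031185 = 0.0682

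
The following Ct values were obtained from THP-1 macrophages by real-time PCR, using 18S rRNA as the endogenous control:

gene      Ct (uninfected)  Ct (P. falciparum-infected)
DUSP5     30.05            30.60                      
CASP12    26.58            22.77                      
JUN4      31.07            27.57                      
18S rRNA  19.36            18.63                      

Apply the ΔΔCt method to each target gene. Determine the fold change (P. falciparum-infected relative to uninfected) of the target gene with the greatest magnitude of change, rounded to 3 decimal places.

8.456

DUSP5: ΔΔCt = (30.60−18.63) − (30.05−19.36) = 11.97 − 10.69 = 1.28; fold change = 2^-1.28 = 0.412
CASP12: ΔΔCt = (22.77−18.63) − (26.58−19.36) = 4.14 − 7.22 = -3.08; fold change = 2^3.08 = 8.456
JUN4: ΔΔCt = (27.57−18.63) − (31.07−19.36) = 8.94 − 11.71 = -2.77; fold change = 2^2.77 = 6.821
CASP12 has the largest |ΔΔCt| = 3.08.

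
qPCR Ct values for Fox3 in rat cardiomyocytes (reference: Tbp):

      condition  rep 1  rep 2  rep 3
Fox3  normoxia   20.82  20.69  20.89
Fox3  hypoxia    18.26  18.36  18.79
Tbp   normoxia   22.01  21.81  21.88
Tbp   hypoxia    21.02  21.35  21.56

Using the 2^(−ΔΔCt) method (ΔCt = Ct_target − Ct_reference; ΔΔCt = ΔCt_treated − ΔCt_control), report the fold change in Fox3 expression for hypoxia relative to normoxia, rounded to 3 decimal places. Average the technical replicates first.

3.340

Mean Ct: Fox3 normoxia 20.800; Fox3 hypoxia 18.470; Tbp normoxia 21.900; Tbp hypoxia 21.310
ΔCt(normoxia) = 20.800 − 21.900 = -1.100
ΔCt(hypoxia) = 18.470 − 21.310 = -2.840
ΔΔCt = -2.840 − (-1.100) = -1.740
Fold change = 2^(−(-1.740)) = 2^1.740 = 3.3404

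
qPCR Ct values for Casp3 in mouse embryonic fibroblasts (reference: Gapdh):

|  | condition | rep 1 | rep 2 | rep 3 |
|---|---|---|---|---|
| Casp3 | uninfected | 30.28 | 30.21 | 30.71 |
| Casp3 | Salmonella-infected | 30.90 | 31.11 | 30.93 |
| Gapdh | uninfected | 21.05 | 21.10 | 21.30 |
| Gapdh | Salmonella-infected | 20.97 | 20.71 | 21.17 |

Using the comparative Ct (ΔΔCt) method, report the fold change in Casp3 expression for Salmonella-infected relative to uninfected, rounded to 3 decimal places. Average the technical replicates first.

Mean Ct: Casp3 uninfected 30.400; Casp3 Salmonella-infected 30.980; Gapdh uninfected 21.150; Gapdh Salmonella-infected 20.950
ΔCt(uninfected) = 30.400 − 21.150 = 9.250
ΔCt(Salmonella-infected) = 30.980 − 20.950 = 10.030
ΔΔCt = 10.030 − 9.250 = 0.780
Fold change = 2^(−0.780) = 0.5824

0.582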